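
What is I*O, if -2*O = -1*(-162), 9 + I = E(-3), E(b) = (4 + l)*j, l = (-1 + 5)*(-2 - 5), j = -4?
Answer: -7047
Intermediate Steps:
l = -28 (l = 4*(-7) = -28)
E(b) = 96 (E(b) = (4 - 28)*(-4) = -24*(-4) = 96)
I = 87 (I = -9 + 96 = 87)
O = -81 (O = -(-1)*(-162)/2 = -½*162 = -81)
I*O = 87*(-81) = -7047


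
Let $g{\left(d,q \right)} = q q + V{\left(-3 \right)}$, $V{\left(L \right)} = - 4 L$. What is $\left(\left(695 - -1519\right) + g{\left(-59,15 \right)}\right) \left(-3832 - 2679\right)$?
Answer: $-15958461$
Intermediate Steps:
$g{\left(d,q \right)} = 12 + q^{2}$ ($g{\left(d,q \right)} = q q - -12 = q^{2} + 12 = 12 + q^{2}$)
$\left(\left(695 - -1519\right) + g{\left(-59,15 \right)}\right) \left(-3832 - 2679\right) = \left(\left(695 - -1519\right) + \left(12 + 15^{2}\right)\right) \left(-3832 - 2679\right) = \left(\left(695 + 1519\right) + \left(12 + 225\right)\right) \left(-6511\right) = \left(2214 + 237\right) \left(-6511\right) = 2451 \left(-6511\right) = -15958461$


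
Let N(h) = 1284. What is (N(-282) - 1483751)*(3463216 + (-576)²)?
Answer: -5625950405264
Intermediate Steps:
(N(-282) - 1483751)*(3463216 + (-576)²) = (1284 - 1483751)*(3463216 + (-576)²) = -1482467*(3463216 + 331776) = -1482467*3794992 = -5625950405264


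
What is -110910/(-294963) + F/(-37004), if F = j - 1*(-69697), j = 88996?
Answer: -14234816573/3638270284 ≈ -3.9125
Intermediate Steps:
F = 158693 (F = 88996 - 1*(-69697) = 88996 + 69697 = 158693)
-110910/(-294963) + F/(-37004) = -110910/(-294963) + 158693/(-37004) = -110910*(-1/294963) + 158693*(-1/37004) = 36970/98321 - 158693/37004 = -14234816573/3638270284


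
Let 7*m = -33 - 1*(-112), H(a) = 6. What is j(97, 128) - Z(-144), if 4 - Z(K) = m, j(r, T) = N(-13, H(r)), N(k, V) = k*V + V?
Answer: -453/7 ≈ -64.714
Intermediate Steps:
m = 79/7 (m = (-33 - 1*(-112))/7 = (-33 + 112)/7 = (⅐)*79 = 79/7 ≈ 11.286)
N(k, V) = V + V*k (N(k, V) = V*k + V = V + V*k)
j(r, T) = -72 (j(r, T) = 6*(1 - 13) = 6*(-12) = -72)
Z(K) = -51/7 (Z(K) = 4 - 1*79/7 = 4 - 79/7 = -51/7)
j(97, 128) - Z(-144) = -72 - 1*(-51/7) = -72 + 51/7 = -453/7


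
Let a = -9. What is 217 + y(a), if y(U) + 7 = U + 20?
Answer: 221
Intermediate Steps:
y(U) = 13 + U (y(U) = -7 + (U + 20) = -7 + (20 + U) = 13 + U)
217 + y(a) = 217 + (13 - 9) = 217 + 4 = 221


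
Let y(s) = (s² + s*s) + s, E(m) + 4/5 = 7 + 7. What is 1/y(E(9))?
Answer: 25/9042 ≈ 0.0027649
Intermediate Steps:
E(m) = 66/5 (E(m) = -⅘ + (7 + 7) = -⅘ + 14 = 66/5)
y(s) = s + 2*s² (y(s) = (s² + s²) + s = 2*s² + s = s + 2*s²)
1/y(E(9)) = 1/(66*(1 + 2*(66/5))/5) = 1/(66*(1 + 132/5)/5) = 1/((66/5)*(137/5)) = 1/(9042/25) = 25/9042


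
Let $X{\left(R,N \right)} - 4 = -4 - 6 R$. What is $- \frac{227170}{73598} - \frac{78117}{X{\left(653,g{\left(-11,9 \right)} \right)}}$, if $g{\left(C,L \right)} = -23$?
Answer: $\frac{809867151}{48059494} \approx 16.851$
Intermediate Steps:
$X{\left(R,N \right)} = - 6 R$ ($X{\left(R,N \right)} = 4 - \left(4 + 6 R\right) = - 6 R$)
$- \frac{227170}{73598} - \frac{78117}{X{\left(653,g{\left(-11,9 \right)} \right)}} = - \frac{227170}{73598} - \frac{78117}{\left(-6\right) 653} = \left(-227170\right) \frac{1}{73598} - \frac{78117}{-3918} = - \frac{113585}{36799} - - \frac{26039}{1306} = - \frac{113585}{36799} + \frac{26039}{1306} = \frac{809867151}{48059494}$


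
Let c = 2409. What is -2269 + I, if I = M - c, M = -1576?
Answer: -6254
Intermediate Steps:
I = -3985 (I = -1576 - 1*2409 = -1576 - 2409 = -3985)
-2269 + I = -2269 - 3985 = -6254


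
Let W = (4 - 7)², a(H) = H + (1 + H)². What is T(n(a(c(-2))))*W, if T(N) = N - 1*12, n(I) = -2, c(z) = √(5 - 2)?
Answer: -126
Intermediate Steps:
c(z) = √3
T(N) = -12 + N (T(N) = N - 12 = -12 + N)
W = 9 (W = (-3)² = 9)
T(n(a(c(-2))))*W = (-12 - 2)*9 = -14*9 = -126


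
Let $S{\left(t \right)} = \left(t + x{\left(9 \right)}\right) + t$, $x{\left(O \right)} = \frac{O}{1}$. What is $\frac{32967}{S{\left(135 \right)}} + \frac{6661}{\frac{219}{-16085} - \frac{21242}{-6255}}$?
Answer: $\frac{880878103164}{421981579} \approx 2087.5$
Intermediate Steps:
$x{\left(O \right)} = O$ ($x{\left(O \right)} = O 1 = O$)
$S{\left(t \right)} = 9 + 2 t$ ($S{\left(t \right)} = \left(t + 9\right) + t = \left(9 + t\right) + t = 9 + 2 t$)
$\frac{32967}{S{\left(135 \right)}} + \frac{6661}{\frac{219}{-16085} - \frac{21242}{-6255}} = \frac{32967}{9 + 2 \cdot 135} + \frac{6661}{\frac{219}{-16085} - \frac{21242}{-6255}} = \frac{32967}{9 + 270} + \frac{6661}{219 \left(- \frac{1}{16085}\right) - - \frac{21242}{6255}} = \frac{32967}{279} + \frac{6661}{- \frac{219}{16085} + \frac{21242}{6255}} = 32967 \cdot \frac{1}{279} + \frac{6661}{\frac{13612309}{4024467}} = \frac{3663}{31} + 6661 \cdot \frac{4024467}{13612309} = \frac{3663}{31} + \frac{26806974687}{13612309} = \frac{880878103164}{421981579}$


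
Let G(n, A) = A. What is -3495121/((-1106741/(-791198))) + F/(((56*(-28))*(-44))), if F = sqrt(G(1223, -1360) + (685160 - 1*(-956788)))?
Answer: -2765332744958/1106741 + sqrt(410147)/34496 ≈ -2.4986e+6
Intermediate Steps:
F = 2*sqrt(410147) (F = sqrt(-1360 + (685160 - 1*(-956788))) = sqrt(-1360 + (685160 + 956788)) = sqrt(-1360 + 1641948) = sqrt(1640588) = 2*sqrt(410147) ≈ 1280.9)
-3495121/((-1106741/(-791198))) + F/(((56*(-28))*(-44))) = -3495121/((-1106741/(-791198))) + (2*sqrt(410147))/(((56*(-28))*(-44))) = -3495121/((-1106741*(-1/791198))) + (2*sqrt(410147))/((-1568*(-44))) = -3495121/1106741/791198 + (2*sqrt(410147))/68992 = -3495121*791198/1106741 + (2*sqrt(410147))*(1/68992) = -2765332744958/1106741 + sqrt(410147)/34496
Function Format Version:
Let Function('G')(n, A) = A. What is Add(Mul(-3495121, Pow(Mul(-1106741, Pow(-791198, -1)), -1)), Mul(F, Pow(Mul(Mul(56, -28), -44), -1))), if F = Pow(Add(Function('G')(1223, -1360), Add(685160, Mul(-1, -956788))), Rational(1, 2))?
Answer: Add(Rational(-2765332744958, 1106741), Mul(Rational(1, 34496), Pow(410147, Rational(1, 2)))) ≈ -2.4986e+6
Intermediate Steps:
F = Mul(2, Pow(410147, Rational(1, 2))) (F = Pow(Add(-1360, Add(685160, Mul(-1, -956788))), Rational(1, 2)) = Pow(Add(-1360, Add(685160, 956788)), Rational(1, 2)) = Pow(Add(-1360, 1641948), Rational(1, 2)) = Pow(1640588, Rational(1, 2)) = Mul(2, Pow(410147, Rational(1, 2))) ≈ 1280.9)
Add(Mul(-3495121, Pow(Mul(-1106741, Pow(-791198, -1)), -1)), Mul(F, Pow(Mul(Mul(56, -28), -44), -1))) = Add(Mul(-3495121, Pow(Mul(-1106741, Pow(-791198, -1)), -1)), Mul(Mul(2, Pow(410147, Rational(1, 2))), Pow(Mul(Mul(56, -28), -44), -1))) = Add(Mul(-3495121, Pow(Mul(-1106741, Rational(-1, 791198)), -1)), Mul(Mul(2, Pow(410147, Rational(1, 2))), Pow(Mul(-1568, -44), -1))) = Add(Mul(-3495121, Pow(Rational(1106741, 791198), -1)), Mul(Mul(2, Pow(410147, Rational(1, 2))), Pow(68992, -1))) = Add(Mul(-3495121, Rational(791198, 1106741)), Mul(Mul(2, Pow(410147, Rational(1, 2))), Rational(1, 68992))) = Add(Rational(-2765332744958, 1106741), Mul(Rational(1, 34496), Pow(410147, Rational(1, 2))))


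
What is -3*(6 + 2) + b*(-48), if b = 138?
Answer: -6648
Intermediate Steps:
-3*(6 + 2) + b*(-48) = -3*(6 + 2) + 138*(-48) = -3*8 - 6624 = -24 - 6624 = -6648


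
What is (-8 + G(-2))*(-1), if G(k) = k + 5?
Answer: 5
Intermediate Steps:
G(k) = 5 + k
(-8 + G(-2))*(-1) = (-8 + (5 - 2))*(-1) = (-8 + 3)*(-1) = -5*(-1) = 5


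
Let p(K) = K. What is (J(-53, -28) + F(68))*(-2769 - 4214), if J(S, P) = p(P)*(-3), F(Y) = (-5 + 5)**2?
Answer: -586572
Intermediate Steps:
F(Y) = 0 (F(Y) = 0**2 = 0)
J(S, P) = -3*P (J(S, P) = P*(-3) = -3*P)
(J(-53, -28) + F(68))*(-2769 - 4214) = (-3*(-28) + 0)*(-2769 - 4214) = (84 + 0)*(-6983) = 84*(-6983) = -586572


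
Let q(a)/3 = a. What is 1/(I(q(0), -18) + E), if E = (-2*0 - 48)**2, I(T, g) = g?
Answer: 1/2286 ≈ 0.00043745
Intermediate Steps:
q(a) = 3*a
E = 2304 (E = (0 - 48)**2 = (-48)**2 = 2304)
1/(I(q(0), -18) + E) = 1/(-18 + 2304) = 1/2286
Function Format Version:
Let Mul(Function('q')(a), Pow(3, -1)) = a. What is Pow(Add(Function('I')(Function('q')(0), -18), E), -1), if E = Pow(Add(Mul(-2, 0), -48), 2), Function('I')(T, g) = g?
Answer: Rational(1, 2286) ≈ 0.00043745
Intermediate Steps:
Function('q')(a) = Mul(3, a)
E = 2304 (E = Pow(Add(0, -48), 2) = Pow(-48, 2) = 2304)
Pow(Add(Function('I')(Function('q')(0), -18), E), -1) = Pow(Add(-18, 2304), -1) = Pow(2286, -1) = Rational(1, 2286)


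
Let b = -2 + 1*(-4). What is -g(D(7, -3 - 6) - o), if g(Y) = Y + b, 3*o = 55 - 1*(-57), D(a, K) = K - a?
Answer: 178/3 ≈ 59.333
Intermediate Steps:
o = 112/3 (o = (55 - 1*(-57))/3 = (55 + 57)/3 = (⅓)*112 = 112/3 ≈ 37.333)
b = -6 (b = -2 - 4 = -6)
g(Y) = -6 + Y (g(Y) = Y - 6 = -6 + Y)
-g(D(7, -3 - 6) - o) = -(-6 + (((-3 - 6) - 1*7) - 1*112/3)) = -(-6 + ((-9 - 7) - 112/3)) = -(-6 + (-16 - 112/3)) = -(-6 - 160/3) = -1*(-178/3) = 178/3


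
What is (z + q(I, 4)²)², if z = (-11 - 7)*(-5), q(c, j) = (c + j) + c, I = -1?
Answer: 8836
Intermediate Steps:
q(c, j) = j + 2*c
z = 90 (z = -18*(-5) = 90)
(z + q(I, 4)²)² = (90 + (4 + 2*(-1))²)² = (90 + (4 - 2)²)² = (90 + 2²)² = (90 + 4)² = 94² = 8836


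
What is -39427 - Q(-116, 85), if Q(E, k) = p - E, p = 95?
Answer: -39638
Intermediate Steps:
Q(E, k) = 95 - E
-39427 - Q(-116, 85) = -39427 - (95 - 1*(-116)) = -39427 - (95 + 116) = -39427 - 1*211 = -39427 - 211 = -39638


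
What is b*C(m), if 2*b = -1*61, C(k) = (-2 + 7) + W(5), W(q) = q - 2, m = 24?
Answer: -244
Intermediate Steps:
W(q) = -2 + q
C(k) = 8 (C(k) = (-2 + 7) + (-2 + 5) = 5 + 3 = 8)
b = -61/2 (b = (-1*61)/2 = (½)*(-61) = -61/2 ≈ -30.500)
b*C(m) = -61/2*8 = -244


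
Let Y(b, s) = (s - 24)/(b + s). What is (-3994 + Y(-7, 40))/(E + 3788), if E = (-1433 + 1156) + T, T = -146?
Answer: -131786/111045 ≈ -1.1868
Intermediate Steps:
Y(b, s) = (-24 + s)/(b + s)
E = -423 (E = (-1433 + 1156) - 146 = -277 - 146 = -423)
(-3994 + Y(-7, 40))/(E + 3788) = (-3994 + (-24 + 40)/(-7 + 40))/(-423 + 3788) = (-3994 + 16/33)/3365 = (-3994 + (1/33)*16)*(1/3365) = (-3994 + 16/33)*(1/3365) = -131786/33*1/3365 = -131786/111045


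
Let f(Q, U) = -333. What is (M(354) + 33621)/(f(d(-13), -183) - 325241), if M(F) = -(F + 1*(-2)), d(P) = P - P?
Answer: -33269/325574 ≈ -0.10219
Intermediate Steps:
d(P) = 0
M(F) = 2 - F (M(F) = -(F - 2) = -(-2 + F) = 2 - F)
(M(354) + 33621)/(f(d(-13), -183) - 325241) = ((2 - 1*354) + 33621)/(-333 - 325241) = ((2 - 354) + 33621)/(-325574) = (-352 + 33621)*(-1/325574) = 33269*(-1/325574) = -33269/325574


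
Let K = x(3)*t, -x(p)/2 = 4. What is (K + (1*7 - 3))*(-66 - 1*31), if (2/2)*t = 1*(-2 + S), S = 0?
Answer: -1940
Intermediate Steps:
x(p) = -8 (x(p) = -2*4 = -8)
t = -2 (t = 1*(-2 + 0) = 1*(-2) = -2)
K = 16 (K = -8*(-2) = 16)
(K + (1*7 - 3))*(-66 - 1*31) = (16 + (1*7 - 3))*(-66 - 1*31) = (16 + (7 - 3))*(-66 - 31) = (16 + 4)*(-97) = 20*(-97) = -1940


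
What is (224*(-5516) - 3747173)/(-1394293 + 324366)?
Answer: 4982757/1069927 ≈ 4.6571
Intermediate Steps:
(224*(-5516) - 3747173)/(-1394293 + 324366) = (-1235584 - 3747173)/(-1069927) = -4982757*(-1/1069927) = 4982757/1069927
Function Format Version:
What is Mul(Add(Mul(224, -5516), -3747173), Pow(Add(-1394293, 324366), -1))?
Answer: Rational(4982757, 1069927) ≈ 4.6571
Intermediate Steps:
Mul(Add(Mul(224, -5516), -3747173), Pow(Add(-1394293, 324366), -1)) = Mul(Add(-1235584, -3747173), Pow(-1069927, -1)) = Mul(-4982757, Rational(-1, 1069927)) = Rational(4982757, 1069927)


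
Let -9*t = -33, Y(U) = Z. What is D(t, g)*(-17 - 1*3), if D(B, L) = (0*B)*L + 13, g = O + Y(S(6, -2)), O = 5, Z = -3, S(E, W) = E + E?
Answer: -260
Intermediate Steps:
S(E, W) = 2*E
Y(U) = -3
t = 11/3 (t = -⅑*(-33) = 11/3 ≈ 3.6667)
g = 2 (g = 5 - 3 = 2)
D(B, L) = 13 (D(B, L) = 0*L + 13 = 0 + 13 = 13)
D(t, g)*(-17 - 1*3) = 13*(-17 - 1*3) = 13*(-17 - 3) = 13*(-20) = -260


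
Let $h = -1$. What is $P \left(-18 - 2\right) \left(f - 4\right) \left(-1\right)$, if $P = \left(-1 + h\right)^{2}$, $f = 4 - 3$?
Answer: $-240$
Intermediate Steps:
$f = 1$
$P = 4$ ($P = \left(-1 - 1\right)^{2} = \left(-2\right)^{2} = 4$)
$P \left(-18 - 2\right) \left(f - 4\right) \left(-1\right) = 4 \left(-18 - 2\right) \left(1 - 4\right) \left(-1\right) = 4 \left(-20\right) \left(\left(-3\right) \left(-1\right)\right) = \left(-80\right) 3 = -240$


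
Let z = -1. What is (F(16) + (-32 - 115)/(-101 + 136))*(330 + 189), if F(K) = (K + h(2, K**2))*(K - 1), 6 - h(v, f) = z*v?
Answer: 923301/5 ≈ 1.8466e+5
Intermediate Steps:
h(v, f) = 6 + v (h(v, f) = 6 - (-1)*v = 6 + v)
F(K) = (-1 + K)*(8 + K) (F(K) = (K + (6 + 2))*(K - 1) = (K + 8)*(-1 + K) = (8 + K)*(-1 + K) = (-1 + K)*(8 + K))
(F(16) + (-32 - 115)/(-101 + 136))*(330 + 189) = ((-8 + 16**2 + 7*16) + (-32 - 115)/(-101 + 136))*(330 + 189) = ((-8 + 256 + 112) - 147/35)*519 = (360 - 147*1/35)*519 = (360 - 21/5)*519 = (1779/5)*519 = 923301/5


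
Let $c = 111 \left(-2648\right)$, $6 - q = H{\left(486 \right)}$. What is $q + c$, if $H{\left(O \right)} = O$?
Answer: $-294408$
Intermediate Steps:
$q = -480$ ($q = 6 - 486 = -480$)
$c = -293928$
$q + c = -480 - 293928 = -294408$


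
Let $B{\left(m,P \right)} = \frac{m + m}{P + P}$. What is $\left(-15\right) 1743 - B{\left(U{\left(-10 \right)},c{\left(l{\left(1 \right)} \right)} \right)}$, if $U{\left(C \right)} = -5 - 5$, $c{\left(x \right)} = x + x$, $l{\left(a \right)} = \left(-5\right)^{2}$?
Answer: $- \frac{130724}{5} \approx -26145.0$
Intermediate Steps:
$l{\left(a \right)} = 25$
$c{\left(x \right)} = 2 x$
$U{\left(C \right)} = -10$
$B{\left(m,P \right)} = \frac{m}{P}$ ($B{\left(m,P \right)} = \frac{2 m}{2 P} = 2 m \frac{1}{2 P} = \frac{m}{P}$)
$\left(-15\right) 1743 - B{\left(U{\left(-10 \right)},c{\left(l{\left(1 \right)} \right)} \right)} = \left(-15\right) 1743 - - \frac{10}{2 \cdot 25} = -26145 - - \frac{10}{50} = -26145 - \left(-10\right) \frac{1}{50} = -26145 - - \frac{1}{5} = -26145 + \frac{1}{5} = - \frac{130724}{5}$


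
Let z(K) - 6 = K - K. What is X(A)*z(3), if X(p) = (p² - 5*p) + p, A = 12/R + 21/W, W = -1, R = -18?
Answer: 10010/3 ≈ 3336.7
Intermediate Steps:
z(K) = 6 (z(K) = 6 + (K - K) = 6 + 0 = 6)
A = -65/3 (A = 12/(-18) + 21/(-1) = 12*(-1/18) + 21*(-1) = -⅔ - 21 = -65/3 ≈ -21.667)
X(p) = p² - 4*p
X(A)*z(3) = -65*(-4 - 65/3)/3*6 = -65/3*(-77/3)*6 = (5005/9)*6 = 10010/3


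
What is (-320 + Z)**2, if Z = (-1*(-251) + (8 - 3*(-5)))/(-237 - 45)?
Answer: 2048196049/19881 ≈ 1.0302e+5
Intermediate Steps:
Z = -137/141 (Z = (251 + (8 + 15))/(-282) = (251 + 23)*(-1/282) = 274*(-1/282) = -137/141 ≈ -0.97163)
(-320 + Z)**2 = (-320 - 137/141)**2 = (-45257/141)**2 = 2048196049/19881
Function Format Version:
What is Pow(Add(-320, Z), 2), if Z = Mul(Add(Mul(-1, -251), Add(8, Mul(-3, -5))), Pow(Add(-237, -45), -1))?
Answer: Rational(2048196049, 19881) ≈ 1.0302e+5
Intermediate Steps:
Z = Rational(-137, 141) (Z = Mul(Add(251, Add(8, 15)), Pow(-282, -1)) = Mul(Add(251, 23), Rational(-1, 282)) = Mul(274, Rational(-1, 282)) = Rational(-137, 141) ≈ -0.97163)
Pow(Add(-320, Z), 2) = Pow(Add(-320, Rational(-137, 141)), 2) = Pow(Rational(-45257, 141), 2) = Rational(2048196049, 19881)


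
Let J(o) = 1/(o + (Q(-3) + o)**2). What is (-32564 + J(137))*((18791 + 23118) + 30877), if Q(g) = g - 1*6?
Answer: -13052709570866/5507 ≈ -2.3702e+9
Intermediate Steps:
Q(g) = -6 + g (Q(g) = g - 6 = -6 + g)
J(o) = 1/(o + (-9 + o)**2) (J(o) = 1/(o + ((-6 - 3) + o)**2) = 1/(o + (-9 + o)**2))
(-32564 + J(137))*((18791 + 23118) + 30877) = (-32564 + 1/(137 + (-9 + 137)**2))*((18791 + 23118) + 30877) = (-32564 + 1/(137 + 128**2))*(41909 + 30877) = (-32564 + 1/(137 + 16384))*72786 = (-32564 + 1/16521)*72786 = -537989843/16521*72786 = -13052709570866/5507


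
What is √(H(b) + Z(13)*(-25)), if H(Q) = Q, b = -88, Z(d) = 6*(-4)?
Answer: 16*√2 ≈ 22.627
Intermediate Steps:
Z(d) = -24
√(H(b) + Z(13)*(-25)) = √(-88 - 24*(-25)) = √(-88 + 600) = √512 = 16*√2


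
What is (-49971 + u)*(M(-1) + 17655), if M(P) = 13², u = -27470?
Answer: -1380308384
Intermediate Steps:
M(P) = 169
(-49971 + u)*(M(-1) + 17655) = (-49971 - 27470)*(169 + 17655) = -77441*17824 = -1380308384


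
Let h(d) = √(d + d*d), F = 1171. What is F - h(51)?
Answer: 1171 - 2*√663 ≈ 1119.5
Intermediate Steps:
h(d) = √(d + d²)
F - h(51) = 1171 - √(51*(1 + 51)) = 1171 - √(51*52) = 1171 - √2652 = 1171 - 2*√663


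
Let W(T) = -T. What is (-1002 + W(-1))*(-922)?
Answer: 922922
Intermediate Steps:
(-1002 + W(-1))*(-922) = (-1002 - 1*(-1))*(-922) = (-1002 + 1)*(-922) = -1001*(-922) = 922922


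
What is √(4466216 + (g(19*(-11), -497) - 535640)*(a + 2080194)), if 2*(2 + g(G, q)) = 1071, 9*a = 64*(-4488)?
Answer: I*√9864388069797/3 ≈ 1.0469e+6*I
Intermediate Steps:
a = -95744/3 (a = (64*(-4488))/9 = (⅑)*(-287232) = -95744/3 ≈ -31915.)
g(G, q) = 1067/2 (g(G, q) = -2 + (½)*1071 = -2 + 1071/2 = 1067/2)
√(4466216 + (g(19*(-11), -497) - 535640)*(a + 2080194)) = √(4466216 + (1067/2 - 535640)*(-95744/3 + 2080194)) = √(4466216 - 1070213/2*6144838/3) = √(4466216 - 3288142755247/3) = √(-3288129356599/3) = I*√9864388069797/3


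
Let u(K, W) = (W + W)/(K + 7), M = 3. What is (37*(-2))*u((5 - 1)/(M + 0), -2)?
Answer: 888/25 ≈ 35.520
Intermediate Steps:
u(K, W) = 2*W/(7 + K) (u(K, W) = (2*W)/(7 + K) = 2*W/(7 + K))
(37*(-2))*u((5 - 1)/(M + 0), -2) = (37*(-2))*(2*(-2)/(7 + (5 - 1)/(3 + 0))) = -148*(-2)/(7 + 4/3) = -148*(-2)/25/3 = -148*(-2)*3/25 = -74*(-12/25) = 888/25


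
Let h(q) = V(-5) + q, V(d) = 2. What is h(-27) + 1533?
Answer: 1508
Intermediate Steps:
h(q) = 2 + q
h(-27) + 1533 = (2 - 27) + 1533 = -25 + 1533 = 1508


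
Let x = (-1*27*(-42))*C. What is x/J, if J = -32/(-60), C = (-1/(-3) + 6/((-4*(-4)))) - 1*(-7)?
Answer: 524475/32 ≈ 16390.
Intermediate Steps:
C = 185/24 (C = (-1*(-1/3) + 6/16) + 7 = (1/3 + 6*(1/16)) + 7 = (1/3 + 3/8) + 7 = 17/24 + 7 = 185/24 ≈ 7.7083)
J = 8/15 (J = -1/60*(-32) = 8/15 ≈ 0.53333)
x = 34965/4 (x = (-1*27*(-42))*(185/24) = -27*(-42)*(185/24) = 1134*(185/24) = 34965/4 ≈ 8741.3)
x/J = 34965/(4*(8/15)) = (34965/4)*(15/8) = 524475/32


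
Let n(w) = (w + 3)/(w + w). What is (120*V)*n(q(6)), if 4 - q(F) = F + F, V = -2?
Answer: -75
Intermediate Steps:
q(F) = 4 - 2*F (q(F) = 4 - (F + F) = 4 - 2*F)
n(w) = (3 + w)/(2*w) (n(w) = (3 + w)/((2*w)) = (3 + w)*(1/(2*w)) = (3 + w)/(2*w))
(120*V)*n(q(6)) = (120*(-2))*((3 + (4 - 2*6))/(2*(4 - 2*6))) = -120*(3 + (4 - 12))/(4 - 12) = -120*(3 - 8)/(-8) = -120*(-1)*(-5)/8 = -240*5/16 = -75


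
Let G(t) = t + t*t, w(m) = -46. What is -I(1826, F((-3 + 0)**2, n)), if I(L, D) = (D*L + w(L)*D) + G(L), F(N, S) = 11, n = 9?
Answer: -3355682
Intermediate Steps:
G(t) = t + t**2
I(L, D) = -46*D + D*L + L*(1 + L) (I(L, D) = (D*L - 46*D) + L*(1 + L) = (-46*D + D*L) + L*(1 + L) = -46*D + D*L + L*(1 + L))
-I(1826, F((-3 + 0)**2, n)) = -(-46*11 + 11*1826 + 1826*(1 + 1826)) = -(-506 + 20086 + 1826*1827) = -(-506 + 20086 + 3336102) = -1*3355682 = -3355682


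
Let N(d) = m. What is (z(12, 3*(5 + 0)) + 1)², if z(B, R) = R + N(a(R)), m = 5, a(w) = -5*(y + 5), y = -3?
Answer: 441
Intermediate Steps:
a(w) = -10 (a(w) = -5*(-3 + 5) = -5*2 = -10)
N(d) = 5
z(B, R) = 5 + R (z(B, R) = R + 5 = 5 + R)
(z(12, 3*(5 + 0)) + 1)² = ((5 + 3*(5 + 0)) + 1)² = ((5 + 3*5) + 1)² = ((5 + 15) + 1)² = (20 + 1)² = 21² = 441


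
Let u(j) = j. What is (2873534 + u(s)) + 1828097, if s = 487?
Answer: 4702118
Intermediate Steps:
(2873534 + u(s)) + 1828097 = (2873534 + 487) + 1828097 = 2874021 + 1828097 = 4702118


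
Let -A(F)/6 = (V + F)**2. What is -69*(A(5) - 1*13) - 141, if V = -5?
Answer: 756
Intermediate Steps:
A(F) = -6*(-5 + F)**2
-69*(A(5) - 1*13) - 141 = -69*(-6*(-5 + 5)**2 - 1*13) - 141 = -69*(-6*0**2 - 13) - 141 = -69*(-6*0 - 13) - 141 = -69*(0 - 13) - 141 = -69*(-13) - 141 = 897 - 141 = 756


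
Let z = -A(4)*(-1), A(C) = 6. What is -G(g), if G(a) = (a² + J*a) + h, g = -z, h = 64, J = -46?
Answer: -376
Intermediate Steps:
z = 6 (z = -1*6*(-1) = -6*(-1) = 6)
g = -6 (g = -1*6 = -6)
G(a) = 64 + a² - 46*a (G(a) = (a² - 46*a) + 64 = 64 + a² - 46*a)
-G(g) = -(64 + (-6)² - 46*(-6)) = -(64 + 36 + 276) = -1*376 = -376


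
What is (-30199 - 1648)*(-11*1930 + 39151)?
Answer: -570730087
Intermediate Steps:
(-30199 - 1648)*(-11*1930 + 39151) = -31847*(-21230 + 39151) = -31847*17921 = -570730087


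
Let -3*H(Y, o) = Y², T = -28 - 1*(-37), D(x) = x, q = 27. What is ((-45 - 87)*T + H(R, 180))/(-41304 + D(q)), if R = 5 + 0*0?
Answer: 3589/123831 ≈ 0.028983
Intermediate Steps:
R = 5 (R = 5 + 0 = 5)
T = 9 (T = -28 + 37 = 9)
H(Y, o) = -Y²/3
((-45 - 87)*T + H(R, 180))/(-41304 + D(q)) = ((-45 - 87)*9 - ⅓*5²)/(-41304 + 27) = (-132*9 - ⅓*25)/(-41277) = (-1188 - 25/3)*(-1/41277) = -3589/3*(-1/41277) = 3589/123831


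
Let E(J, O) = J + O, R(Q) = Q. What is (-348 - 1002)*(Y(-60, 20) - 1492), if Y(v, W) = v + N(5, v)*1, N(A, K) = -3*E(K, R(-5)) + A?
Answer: 1825200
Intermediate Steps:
N(A, K) = 15 + A - 3*K (N(A, K) = -3*(K - 5) + A = -3*(-5 + K) + A = (15 - 3*K) + A = 15 + A - 3*K)
Y(v, W) = 20 - 2*v (Y(v, W) = v + (15 + 5 - 3*v)*1 = v + (20 - 3*v)*1 = v + (20 - 3*v) = 20 - 2*v)
(-348 - 1002)*(Y(-60, 20) - 1492) = (-348 - 1002)*((20 - 2*(-60)) - 1492) = -1350*((20 + 120) - 1492) = -1350*(140 - 1492) = -1350*(-1352) = 1825200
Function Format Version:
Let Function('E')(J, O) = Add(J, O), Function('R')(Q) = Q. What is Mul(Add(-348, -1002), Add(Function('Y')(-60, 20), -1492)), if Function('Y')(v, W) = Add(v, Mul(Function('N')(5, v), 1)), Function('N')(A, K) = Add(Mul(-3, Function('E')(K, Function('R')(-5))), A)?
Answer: 1825200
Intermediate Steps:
Function('N')(A, K) = Add(15, A, Mul(-3, K)) (Function('N')(A, K) = Add(Mul(-3, Add(K, -5)), A) = Add(Mul(-3, Add(-5, K)), A) = Add(Add(15, Mul(-3, K)), A) = Add(15, A, Mul(-3, K)))
Function('Y')(v, W) = Add(20, Mul(-2, v)) (Function('Y')(v, W) = Add(v, Mul(Add(15, 5, Mul(-3, v)), 1)) = Add(v, Mul(Add(20, Mul(-3, v)), 1)) = Add(v, Add(20, Mul(-3, v))) = Add(20, Mul(-2, v)))
Mul(Add(-348, -1002), Add(Function('Y')(-60, 20), -1492)) = Mul(Add(-348, -1002), Add(Add(20, Mul(-2, -60)), -1492)) = Mul(-1350, Add(Add(20, 120), -1492)) = Mul(-1350, Add(140, -1492)) = Mul(-1350, -1352) = 1825200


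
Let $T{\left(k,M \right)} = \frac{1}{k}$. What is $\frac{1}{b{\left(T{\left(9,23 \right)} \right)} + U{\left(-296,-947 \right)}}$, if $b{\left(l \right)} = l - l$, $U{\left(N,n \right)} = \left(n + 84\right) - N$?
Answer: $- \frac{1}{567} \approx -0.0017637$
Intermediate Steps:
$U{\left(N,n \right)} = 84 + n - N$ ($U{\left(N,n \right)} = \left(84 + n\right) - N = 84 + n - N$)
$b{\left(l \right)} = 0$
$\frac{1}{b{\left(T{\left(9,23 \right)} \right)} + U{\left(-296,-947 \right)}} = \frac{1}{0 - 567} = \frac{1}{-567} = - \frac{1}{567}$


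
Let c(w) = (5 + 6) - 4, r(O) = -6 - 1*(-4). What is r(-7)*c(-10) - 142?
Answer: -156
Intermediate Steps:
r(O) = -2 (r(O) = -6 + 4 = -2)
c(w) = 7 (c(w) = 11 - 4 = 7)
r(-7)*c(-10) - 142 = -2*7 - 142 = -14 - 142 = -156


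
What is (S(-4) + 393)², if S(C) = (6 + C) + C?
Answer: 152881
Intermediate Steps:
S(C) = 6 + 2*C
(S(-4) + 393)² = ((6 + 2*(-4)) + 393)² = ((6 - 8) + 393)² = (-2 + 393)² = 391² = 152881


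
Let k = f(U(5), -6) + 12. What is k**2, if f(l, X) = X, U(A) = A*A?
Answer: 36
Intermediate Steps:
U(A) = A**2
k = 6 (k = -6 + 12 = 6)
k**2 = 6**2 = 36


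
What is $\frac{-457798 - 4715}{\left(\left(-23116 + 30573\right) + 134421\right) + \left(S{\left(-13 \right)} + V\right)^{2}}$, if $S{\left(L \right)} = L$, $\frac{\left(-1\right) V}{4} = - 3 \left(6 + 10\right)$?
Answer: $- \frac{154171}{57973} \approx -2.6594$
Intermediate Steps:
$V = 192$ ($V = - 4 \left(- 3 \left(6 + 10\right)\right) = - 4 \left(\left(-3\right) 16\right) = \left(-4\right) \left(-48\right) = 192$)
$\frac{-457798 - 4715}{\left(\left(-23116 + 30573\right) + 134421\right) + \left(S{\left(-13 \right)} + V\right)^{2}} = \frac{-457798 - 4715}{\left(\left(-23116 + 30573\right) + 134421\right) + \left(-13 + 192\right)^{2}} = - \frac{462513}{\left(7457 + 134421\right) + 179^{2}} = - \frac{462513}{141878 + 32041} = - \frac{462513}{173919} = \left(-462513\right) \frac{1}{173919} = - \frac{154171}{57973}$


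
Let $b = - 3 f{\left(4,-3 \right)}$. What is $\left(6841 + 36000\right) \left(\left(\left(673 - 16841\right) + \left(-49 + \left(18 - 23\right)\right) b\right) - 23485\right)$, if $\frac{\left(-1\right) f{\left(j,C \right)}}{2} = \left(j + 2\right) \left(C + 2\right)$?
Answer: $-1615491269$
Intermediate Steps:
$f{\left(j,C \right)} = - 2 \left(2 + C\right) \left(2 + j\right)$ ($f{\left(j,C \right)} = - 2 \left(j + 2\right) \left(C + 2\right) = - 2 \left(2 + j\right) \left(2 + C\right) = - 2 \left(2 + C\right) \left(2 + j\right)$)
$b = -36$ ($b = - 3 \left(-8 - -12 - 16 - \left(-6\right) 4\right) = - 3 \left(-8 + 12 - 16 + 24\right) = \left(-3\right) 12 = -36$)
$\left(6841 + 36000\right) \left(\left(\left(673 - 16841\right) + \left(-49 + \left(18 - 23\right)\right) b\right) - 23485\right) = \left(6841 + 36000\right) \left(\left(\left(673 - 16841\right) + \left(-49 + \left(18 - 23\right)\right) \left(-36\right)\right) - 23485\right) = 42841 \left(\left(-16168 + \left(-49 + \left(18 - 23\right)\right) \left(-36\right)\right) - 23485\right) = 42841 \left(\left(-16168 + \left(-49 - 5\right) \left(-36\right)\right) - 23485\right) = 42841 \left(\left(-16168 - -1944\right) - 23485\right) = 42841 \left(\left(-16168 + 1944\right) - 23485\right) = 42841 \left(-14224 - 23485\right) = 42841 \left(-37709\right) = -1615491269$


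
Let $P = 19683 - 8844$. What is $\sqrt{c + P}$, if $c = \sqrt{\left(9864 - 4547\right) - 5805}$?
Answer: $\sqrt{10839 + 2 i \sqrt{122}} \approx 104.11 + 0.106 i$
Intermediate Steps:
$P = 10839$ ($P = 19683 - 8844 = 10839$)
$c = 2 i \sqrt{122}$ ($c = \sqrt{5317 - 5805} = \sqrt{-488} = 2 i \sqrt{122} \approx 22.091 i$)
$\sqrt{c + P} = \sqrt{2 i \sqrt{122} + 10839} = \sqrt{10839 + 2 i \sqrt{122}}$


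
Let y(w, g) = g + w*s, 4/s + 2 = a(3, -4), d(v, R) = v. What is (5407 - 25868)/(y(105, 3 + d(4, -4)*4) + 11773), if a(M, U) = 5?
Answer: -20461/11932 ≈ -1.7148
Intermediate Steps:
s = 4/3 (s = 4/(-2 + 5) = 4/3 ≈ 1.3333)
y(w, g) = g + 4*w/3 (y(w, g) = g + w*(4/3) = g + 4*w/3)
(5407 - 25868)/(y(105, 3 + d(4, -4)*4) + 11773) = (5407 - 25868)/(((3 + 4*4) + (4/3)*105) + 11773) = -20461/(((3 + 16) + 140) + 11773) = -20461/((19 + 140) + 11773) = -20461/(159 + 11773) = -20461/11932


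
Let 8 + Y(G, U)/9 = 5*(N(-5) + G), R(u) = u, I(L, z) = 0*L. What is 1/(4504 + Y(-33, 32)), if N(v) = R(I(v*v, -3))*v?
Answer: 1/2947 ≈ 0.00033933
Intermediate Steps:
I(L, z) = 0
N(v) = 0 (N(v) = 0*v = 0)
Y(G, U) = -72 + 45*G (Y(G, U) = -72 + 9*(5*(0 + G)) = -72 + 9*(5*G) = -72 + 45*G)
1/(4504 + Y(-33, 32)) = 1/(4504 + (-72 + 45*(-33))) = 1/(4504 + (-72 - 1485)) = 1/(4504 - 1557) = 1/2947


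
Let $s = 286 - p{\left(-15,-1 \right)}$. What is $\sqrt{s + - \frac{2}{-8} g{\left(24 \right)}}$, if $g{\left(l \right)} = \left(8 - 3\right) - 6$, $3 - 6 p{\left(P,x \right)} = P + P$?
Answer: $\frac{\sqrt{1121}}{2} \approx 16.741$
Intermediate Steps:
$p{\left(P,x \right)} = \frac{1}{2} - \frac{P}{3}$ ($p{\left(P,x \right)} = \frac{1}{2} - \frac{P + P}{6} = \frac{1}{2} - \frac{2 P}{6} = \frac{1}{2} - \frac{P}{3}$)
$g{\left(l \right)} = -1$ ($g{\left(l \right)} = 5 - 6 = -1$)
$s = \frac{561}{2}$ ($s = 286 - \left(\frac{1}{2} - -5\right) = 286 - \left(\frac{1}{2} + 5\right) = 286 - \frac{11}{2} = \frac{561}{2} \approx 280.5$)
$\sqrt{s + - \frac{2}{-8} g{\left(24 \right)}} = \sqrt{\frac{561}{2} + - \frac{2}{-8} \left(-1\right)} = \sqrt{\frac{561}{2} + \left(-2\right) \left(- \frac{1}{8}\right) \left(-1\right)} = \sqrt{\frac{561}{2} + \frac{1}{4} \left(-1\right)} = \sqrt{\frac{561}{2} - \frac{1}{4}} = \sqrt{\frac{1121}{4}} = \frac{\sqrt{1121}}{2}$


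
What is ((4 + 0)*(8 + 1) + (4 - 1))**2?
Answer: 1521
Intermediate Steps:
((4 + 0)*(8 + 1) + (4 - 1))**2 = (4*9 + 3)**2 = (36 + 3)**2 = 39**2 = 1521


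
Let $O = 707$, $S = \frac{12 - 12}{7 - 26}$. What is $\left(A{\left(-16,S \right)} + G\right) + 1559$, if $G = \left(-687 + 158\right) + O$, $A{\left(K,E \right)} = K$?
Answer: $1721$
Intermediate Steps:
$S = 0$ ($S = \frac{0}{-19} = 0 \left(- \frac{1}{19}\right) = 0$)
$G = 178$ ($G = \left(-687 + 158\right) + 707 = -529 + 707 = 178$)
$\left(A{\left(-16,S \right)} + G\right) + 1559 = \left(-16 + 178\right) + 1559 = 162 + 1559 = 1721$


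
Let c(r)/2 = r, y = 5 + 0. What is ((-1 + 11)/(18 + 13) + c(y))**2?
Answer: 102400/961 ≈ 106.56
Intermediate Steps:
y = 5
c(r) = 2*r
((-1 + 11)/(18 + 13) + c(y))**2 = ((-1 + 11)/(18 + 13) + 2*5)**2 = (10/31 + 10)**2 = (320/31)**2 = 102400/961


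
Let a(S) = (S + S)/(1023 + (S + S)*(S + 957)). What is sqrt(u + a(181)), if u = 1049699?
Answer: sqrt(179027901264561657)/412979 ≈ 1024.5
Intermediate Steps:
a(S) = 2*S/(1023 + 2*S*(957 + S)) (a(S) = (2*S)/(1023 + (2*S)*(957 + S)) = (2*S)/(1023 + 2*S*(957 + S)) = 2*S/(1023 + 2*S*(957 + S)))
sqrt(u + a(181)) = sqrt(1049699 + 2*181/(1023 + 2*181**2 + 1914*181)) = sqrt(1049699 + 2*181/(1023 + 2*32761 + 346434)) = sqrt(1049699 + 2*181/(1023 + 65522 + 346434)) = sqrt(1049699 + 2*181/412979) = sqrt(1049699 + 2*181*(1/412979)) = sqrt(1049699 + 362/412979) = sqrt(433503643683/412979) = sqrt(179027901264561657)/412979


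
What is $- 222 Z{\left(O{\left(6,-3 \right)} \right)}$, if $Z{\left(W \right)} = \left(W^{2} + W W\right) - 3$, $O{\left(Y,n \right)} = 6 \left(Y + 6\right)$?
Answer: $-2301030$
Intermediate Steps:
$O{\left(Y,n \right)} = 36 + 6 Y$ ($O{\left(Y,n \right)} = 6 \left(6 + Y\right) = 36 + 6 Y$)
$Z{\left(W \right)} = -3 + 2 W^{2}$ ($Z{\left(W \right)} = \left(W^{2} + W^{2}\right) - 3 = 2 W^{2} - 3 = -3 + 2 W^{2}$)
$- 222 Z{\left(O{\left(6,-3 \right)} \right)} = - 222 \left(-3 + 2 \left(36 + 6 \cdot 6\right)^{2}\right) = - 222 \left(-3 + 2 \left(36 + 36\right)^{2}\right) = - 222 \left(-3 + 2 \cdot 72^{2}\right) = - 222 \left(-3 + 2 \cdot 5184\right) = - 222 \left(-3 + 10368\right) = \left(-222\right) 10365 = -2301030$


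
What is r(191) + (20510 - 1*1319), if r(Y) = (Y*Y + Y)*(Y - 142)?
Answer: 1816119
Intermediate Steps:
r(Y) = (-142 + Y)*(Y + Y²) (r(Y) = (Y² + Y)*(-142 + Y) = (Y + Y²)*(-142 + Y) = (-142 + Y)*(Y + Y²))
r(191) + (20510 - 1*1319) = 191*(-142 + 191² - 141*191) + (20510 - 1*1319) = 191*(-142 + 36481 - 26931) + (20510 - 1319) = 191*9408 + 19191 = 1796928 + 19191 = 1816119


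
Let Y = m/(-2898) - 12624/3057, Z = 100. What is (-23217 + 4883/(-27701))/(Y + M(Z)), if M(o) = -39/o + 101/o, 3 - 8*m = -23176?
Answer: 379845868323600000/73775024457037 ≈ 5148.7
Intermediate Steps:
m = 23179/8 (m = 3/8 - ⅛*(-23176) = 3/8 + 2897 = 23179/8 ≈ 2897.4)
Y = -121177673/23624496 (Y = (23179/8)/(-2898) - 12624/3057 = (23179/8)*(-1/2898) - 12624*1/3057 = -23179/23184 - 4208/1019 = -121177673/23624496 ≈ -5.1293)
M(o) = 62/o
(-23217 + 4883/(-27701))/(Y + M(Z)) = (-23217 + 4883/(-27701))/(-121177673/23624496 + 62/100) = (-23217 + 4883*(-1/27701))/(-121177673/23624496 + 62*(1/100)) = (-23217 - 4883/27701)/(-121177673/23624496 + 31/50) = -643139000/(27701*(-2663262137/590612400)) = -643139000/27701*(-590612400/2663262137) = 379845868323600000/73775024457037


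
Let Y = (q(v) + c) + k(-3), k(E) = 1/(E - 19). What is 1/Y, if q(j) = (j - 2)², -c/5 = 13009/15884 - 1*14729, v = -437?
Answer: 15884/4230891777 ≈ 3.7543e-6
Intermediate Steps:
c = 1169712135/15884 (c = -5*(13009/15884 - 1*14729) = -5*(13009*(1/15884) - 14729) = -5*(13009/15884 - 14729) = -5*(-233942427/15884) = 1169712135/15884 ≈ 73641.)
k(E) = 1/(-19 + E)
q(j) = (-2 + j)²
Y = 4230891777/15884 (Y = ((-2 - 437)² + 1169712135/15884) + 1/(-19 - 3) = ((-439)² + 1169712135/15884) + 1/(-22) = (192721 + 1169712135/15884) - 1/22 = 4230892499/15884 - 1/22 = 4230891777/15884 ≈ 2.6636e+5)
1/Y = 1/(4230891777/15884) = 15884/4230891777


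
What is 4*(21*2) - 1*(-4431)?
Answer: 4599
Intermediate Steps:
4*(21*2) - 1*(-4431) = 4*42 + 4431 = 168 + 4431 = 4599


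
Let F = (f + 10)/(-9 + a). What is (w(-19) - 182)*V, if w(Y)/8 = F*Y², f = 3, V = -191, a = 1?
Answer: 931125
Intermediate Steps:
F = -13/8 (F = (3 + 10)/(-9 + 1) = 13/(-8) = 13*(-⅛) = -13/8 ≈ -1.6250)
w(Y) = -13*Y² (w(Y) = 8*(-13*Y²/8) = -13*Y²)
(w(-19) - 182)*V = (-13*(-19)² - 182)*(-191) = (-13*361 - 182)*(-191) = (-4693 - 182)*(-191) = -4875*(-191) = 931125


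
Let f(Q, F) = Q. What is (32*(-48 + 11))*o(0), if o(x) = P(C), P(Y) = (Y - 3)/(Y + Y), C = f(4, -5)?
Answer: -148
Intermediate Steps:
C = 4
P(Y) = (-3 + Y)/(2*Y) (P(Y) = (-3 + Y)/((2*Y)) = (-3 + Y)*(1/(2*Y)) = (-3 + Y)/(2*Y))
o(x) = ⅛ (o(x) = (½)*(-3 + 4)/4 = (½)*(¼)*1 = ⅛)
(32*(-48 + 11))*o(0) = (32*(-48 + 11))*(⅛) = (32*(-37))*(⅛) = -1184*⅛ = -148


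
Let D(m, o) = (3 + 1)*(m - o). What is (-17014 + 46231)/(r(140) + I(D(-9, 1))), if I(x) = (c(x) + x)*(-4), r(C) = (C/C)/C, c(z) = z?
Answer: 4090380/44801 ≈ 91.301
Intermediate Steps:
D(m, o) = -4*o + 4*m (D(m, o) = 4*(m - o) = -4*o + 4*m)
r(C) = 1/C
I(x) = -8*x (I(x) = (x + x)*(-4) = (2*x)*(-4) = -8*x)
(-17014 + 46231)/(r(140) + I(D(-9, 1))) = (-17014 + 46231)/(1/140 - 8*(-4*1 + 4*(-9))) = 29217/(1/140 - 8*(-4 - 36)) = 29217/(1/140 - 8*(-40)) = 29217/(1/140 + 320) = 29217/(44801/140) = 29217*(140/44801) = 4090380/44801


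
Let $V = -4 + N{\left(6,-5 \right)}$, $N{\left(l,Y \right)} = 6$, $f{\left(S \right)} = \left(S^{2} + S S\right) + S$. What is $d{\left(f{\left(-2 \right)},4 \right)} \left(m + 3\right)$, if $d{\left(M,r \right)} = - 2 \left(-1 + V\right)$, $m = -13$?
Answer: $20$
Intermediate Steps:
$f{\left(S \right)} = S + 2 S^{2}$ ($f{\left(S \right)} = \left(S^{2} + S^{2}\right) + S = 2 S^{2} + S = S + 2 S^{2}$)
$V = 2$ ($V = -4 + 6 = 2$)
$d{\left(M,r \right)} = -2$ ($d{\left(M,r \right)} = - 2 \left(-1 + 2\right) = \left(-2\right) 1 = -2$)
$d{\left(f{\left(-2 \right)},4 \right)} \left(m + 3\right) = - 2 \left(-13 + 3\right) = \left(-2\right) \left(-10\right) = 20$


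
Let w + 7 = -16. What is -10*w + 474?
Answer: 704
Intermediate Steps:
w = -23 (w = -7 - 16 = -23)
-10*w + 474 = -10*(-23) + 474 = 230 + 474 = 704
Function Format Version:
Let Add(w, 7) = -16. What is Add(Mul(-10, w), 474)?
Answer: 704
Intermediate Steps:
w = -23 (w = Add(-7, -16) = -23)
Add(Mul(-10, w), 474) = Add(Mul(-10, -23), 474) = Add(230, 474) = 704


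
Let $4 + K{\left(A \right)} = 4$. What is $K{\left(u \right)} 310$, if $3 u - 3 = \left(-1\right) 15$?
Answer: $0$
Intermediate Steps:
$u = -4$ ($u = 1 + \frac{\left(-1\right) 15}{3} = 1 + \frac{1}{3} \left(-15\right) = 1 - 5 = -4$)
$K{\left(A \right)} = 0$ ($K{\left(A \right)} = -4 + 4 = 0$)
$K{\left(u \right)} 310 = 0 \cdot 310 = 0$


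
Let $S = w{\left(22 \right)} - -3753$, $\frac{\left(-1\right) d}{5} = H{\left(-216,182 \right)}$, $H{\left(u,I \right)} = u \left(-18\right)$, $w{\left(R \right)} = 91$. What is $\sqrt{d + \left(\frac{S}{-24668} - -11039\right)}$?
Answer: $\frac{2 i \sqrt{79877956494}}{6167} \approx 91.658 i$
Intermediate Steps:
$H{\left(u,I \right)} = - 18 u$
$d = -19440$ ($d = - 5 \left(\left(-18\right) \left(-216\right)\right) = \left(-5\right) 3888 = -19440$)
$S = 3844$ ($S = 91 - -3753 = 91 + 3753 = 3844$)
$\sqrt{d + \left(\frac{S}{-24668} - -11039\right)} = \sqrt{-19440 + \left(\frac{3844}{-24668} - -11039\right)} = \sqrt{-19440 + \left(3844 \left(- \frac{1}{24668}\right) + 11039\right)} = \sqrt{-19440 + \left(- \frac{961}{6167} + 11039\right)} = \sqrt{-19440 + \frac{68076552}{6167}} = \sqrt{- \frac{51809928}{6167}} = \frac{2 i \sqrt{79877956494}}{6167}$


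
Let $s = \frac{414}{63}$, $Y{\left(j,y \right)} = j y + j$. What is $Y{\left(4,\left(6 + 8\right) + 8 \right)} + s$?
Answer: $\frac{690}{7} \approx 98.571$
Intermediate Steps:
$Y{\left(j,y \right)} = j + j y$
$s = \frac{46}{7}$ ($s = 414 \cdot \frac{1}{63} = \frac{46}{7} \approx 6.5714$)
$Y{\left(4,\left(6 + 8\right) + 8 \right)} + s = 4 \left(1 + \left(\left(6 + 8\right) + 8\right)\right) + \frac{46}{7} = 4 \left(1 + \left(14 + 8\right)\right) + \frac{46}{7} = 4 \left(1 + 22\right) + \frac{46}{7} = 4 \cdot 23 + \frac{46}{7} = 92 + \frac{46}{7} = \frac{690}{7}$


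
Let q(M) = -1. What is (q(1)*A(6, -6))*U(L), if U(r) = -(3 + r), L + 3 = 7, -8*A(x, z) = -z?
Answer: -21/4 ≈ -5.2500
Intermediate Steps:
A(x, z) = z/8 (A(x, z) = -(-1)*z/8 = z/8)
L = 4 (L = -3 + 7 = 4)
U(r) = -3 - r
(q(1)*A(6, -6))*U(L) = (-(-6)/8)*(-3 - 1*4) = (-1*(-¾))*(-3 - 4) = (¾)*(-7) = -21/4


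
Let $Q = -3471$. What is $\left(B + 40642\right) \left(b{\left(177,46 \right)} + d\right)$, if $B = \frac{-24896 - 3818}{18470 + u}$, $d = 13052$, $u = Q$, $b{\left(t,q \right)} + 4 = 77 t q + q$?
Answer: $\frac{7361054336944}{283} \approx 2.6011 \cdot 10^{10}$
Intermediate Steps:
$b{\left(t,q \right)} = -4 + q + 77 q t$ ($b{\left(t,q \right)} = -4 + \left(77 t q + q\right) = -4 + \left(77 q t + q\right) = -4 + \left(q + 77 q t\right) = -4 + q + 77 q t$)
$u = -3471$
$B = - \frac{28714}{14999}$ ($B = \frac{-24896 - 3818}{18470 - 3471} = - \frac{28714}{14999} \approx -1.9144$)
$\left(B + 40642\right) \left(b{\left(177,46 \right)} + d\right) = \left(- \frac{28714}{14999} + 40642\right) \left(\left(-4 + 46 + 77 \cdot 46 \cdot 177\right) + 13052\right) = \frac{609560644 \left(\left(-4 + 46 + 626934\right) + 13052\right)}{14999} = \frac{609560644 \left(626976 + 13052\right)}{14999} = \frac{609560644}{14999} \cdot 640028 = \frac{7361054336944}{283}$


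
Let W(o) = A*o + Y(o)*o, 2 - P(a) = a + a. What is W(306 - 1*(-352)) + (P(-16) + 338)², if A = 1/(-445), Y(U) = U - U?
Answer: 61580222/445 ≈ 1.3838e+5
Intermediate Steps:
P(a) = 2 - 2*a (P(a) = 2 - (a + a) = 2 - 2*a)
Y(U) = 0
A = -1/445 ≈ -0.0022472
W(o) = -o/445 (W(o) = -o/445 + 0*o = -o/445 + 0 = -o/445)
W(306 - 1*(-352)) + (P(-16) + 338)² = -(306 - 1*(-352))/445 + ((2 - 2*(-16)) + 338)² = -(306 + 352)/445 + ((2 + 32) + 338)² = -1/445*658 + (34 + 338)² = -658/445 + 372² = -658/445 + 138384 = 61580222/445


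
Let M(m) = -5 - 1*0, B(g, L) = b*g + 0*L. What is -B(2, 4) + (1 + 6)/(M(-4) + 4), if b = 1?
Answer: -9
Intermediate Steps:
B(g, L) = g (B(g, L) = 1*g + 0*L = g + 0 = g)
M(m) = -5 (M(m) = -5 + 0 = -5)
-B(2, 4) + (1 + 6)/(M(-4) + 4) = -1*2 + (1 + 6)/(-5 + 4) = -2 + 7/(-1) = -2 + 7*(-1) = -2 - 7 = -9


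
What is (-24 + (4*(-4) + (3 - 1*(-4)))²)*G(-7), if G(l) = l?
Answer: -399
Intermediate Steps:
(-24 + (4*(-4) + (3 - 1*(-4)))²)*G(-7) = (-24 + (4*(-4) + (3 - 1*(-4)))²)*(-7) = (-24 + (-16 + (3 + 4))²)*(-7) = (-24 + (-16 + 7)²)*(-7) = (-24 + (-9)²)*(-7) = (-24 + 81)*(-7) = 57*(-7) = -399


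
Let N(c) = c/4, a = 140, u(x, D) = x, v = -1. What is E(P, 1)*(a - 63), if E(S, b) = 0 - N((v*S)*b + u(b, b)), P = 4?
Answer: 231/4 ≈ 57.750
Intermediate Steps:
N(c) = c/4 (N(c) = c*(¼) = c/4)
E(S, b) = -b/4 + S*b/4 (E(S, b) = 0 - ((-S)*b + b)/4 = 0 - (-S*b + b)/4 = 0 - (b - S*b)/4 = 0 - (b/4 - S*b/4) = 0 + (-b/4 + S*b/4) = -b/4 + S*b/4)
E(P, 1)*(a - 63) = ((¼)*1*(-1 + 4))*(140 - 63) = ((¼)*1*3)*77 = (¾)*77 = 231/4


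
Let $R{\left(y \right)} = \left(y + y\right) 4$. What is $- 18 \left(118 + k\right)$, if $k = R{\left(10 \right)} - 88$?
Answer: $-1980$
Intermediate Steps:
$R{\left(y \right)} = 8 y$ ($R{\left(y \right)} = 2 y 4 = 8 y$)
$k = -8$ ($k = 8 \cdot 10 - 88 = 80 - 88 = -8$)
$- 18 \left(118 + k\right) = - 18 \left(118 - 8\right) = \left(-18\right) 110 = -1980$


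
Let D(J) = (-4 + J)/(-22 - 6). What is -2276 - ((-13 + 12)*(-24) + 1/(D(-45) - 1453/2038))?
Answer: -9726176/4227 ≈ -2301.0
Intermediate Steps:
D(J) = 1/7 - J/28 (D(J) = (-4 + J)/(-28) = (-4 + J)*(-1/28) = 1/7 - J/28)
-2276 - ((-13 + 12)*(-24) + 1/(D(-45) - 1453/2038)) = -2276 - ((-13 + 12)*(-24) + 1/((1/7 - 1/28*(-45)) - 1453/2038)) = -2276 - (-1*(-24) + 1/((1/7 + 45/28) - 1453*1/2038)) = -2276 - (24 + 1/(7/4 - 1453/2038)) = -2276 - (24 + 1/(4227/4076)) = -2276 - (24 + 4076/4227) = -2276 - 1*105524/4227 = -2276 - 105524/4227 = -9726176/4227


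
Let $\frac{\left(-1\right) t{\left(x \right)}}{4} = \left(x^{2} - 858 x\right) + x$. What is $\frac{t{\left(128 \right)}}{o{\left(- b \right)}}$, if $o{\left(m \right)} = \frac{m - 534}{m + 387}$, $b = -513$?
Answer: $- \frac{111974400}{7} \approx -1.5996 \cdot 10^{7}$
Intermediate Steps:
$t{\left(x \right)} = - 4 x^{2} + 3428 x$ ($t{\left(x \right)} = - 4 \left(\left(x^{2} - 858 x\right) + x\right) = - 4 \left(x^{2} - 857 x\right) = - 4 x^{2} + 3428 x$)
$o{\left(m \right)} = \frac{-534 + m}{387 + m}$
$\frac{t{\left(128 \right)}}{o{\left(- b \right)}} = \frac{4 \cdot 128 \left(857 - 128\right)}{\frac{1}{387 - -513} \left(-534 - -513\right)} = \frac{4 \cdot 128 \left(857 - 128\right)}{\frac{1}{387 + 513} \left(-534 + 513\right)} = \frac{4 \cdot 128 \cdot 729}{\frac{1}{900} \left(-21\right)} = \frac{373248}{\frac{1}{900} \left(-21\right)} = \frac{373248}{- \frac{7}{300}} = 373248 \left(- \frac{300}{7}\right) = - \frac{111974400}{7}$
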